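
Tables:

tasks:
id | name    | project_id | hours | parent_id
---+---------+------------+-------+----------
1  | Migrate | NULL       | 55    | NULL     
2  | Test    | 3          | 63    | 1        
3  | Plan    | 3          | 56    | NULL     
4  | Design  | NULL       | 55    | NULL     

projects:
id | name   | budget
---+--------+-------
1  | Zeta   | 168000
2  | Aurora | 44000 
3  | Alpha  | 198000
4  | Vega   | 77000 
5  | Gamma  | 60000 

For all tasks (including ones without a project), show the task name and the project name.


LEFT JOIN keeps every row from tasks (the left table); where project_id has no match in projects, the project columns become NULL. Walk through each task:
  - task 1 (Migrate): project_id=NULL, no match -> kept with NULL
  - task 2 (Test): project_id=3 -> matches Alpha
  - task 3 (Plan): project_id=3 -> matches Alpha
  - task 4 (Design): project_id=NULL, no match -> kept with NULL
All 4 rows appear; 2 have NULL project.

SQL:
SELECT a.name, b.name AS project
FROM tasks a
LEFT JOIN projects b ON a.project_id = b.id

Result:
name    | project
--------+--------
Migrate | NULL   
Test    | Alpha  
Plan    | Alpha  
Design  | NULL   


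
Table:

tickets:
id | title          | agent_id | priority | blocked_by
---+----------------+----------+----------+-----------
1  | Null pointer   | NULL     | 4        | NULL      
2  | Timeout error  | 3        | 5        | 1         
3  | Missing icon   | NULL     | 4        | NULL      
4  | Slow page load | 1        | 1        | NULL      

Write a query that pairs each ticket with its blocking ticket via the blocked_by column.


This is a self-join: tickets is joined to a second copy of itself, matching each row's blocked_by to another row's id. Use LEFT JOIN so rows with blocked_by=NULL are kept.
  - ticket 1 (Null pointer): blocked_by=NULL -> NULL
  - ticket 2 (Timeout error): blocked_by=1 -> Null pointer
  - ticket 3 (Missing icon): blocked_by=NULL -> NULL
  - ticket 4 (Slow page load): blocked_by=NULL -> NULL

SQL:
SELECT a.title AS item, b.title AS blocked_by
FROM tickets a
LEFT JOIN tickets b ON a.blocked_by = b.id

Result:
item           | blocked_by  
---------------+-------------
Null pointer   | NULL        
Timeout error  | Null pointer
Missing icon   | NULL        
Slow page load | NULL        


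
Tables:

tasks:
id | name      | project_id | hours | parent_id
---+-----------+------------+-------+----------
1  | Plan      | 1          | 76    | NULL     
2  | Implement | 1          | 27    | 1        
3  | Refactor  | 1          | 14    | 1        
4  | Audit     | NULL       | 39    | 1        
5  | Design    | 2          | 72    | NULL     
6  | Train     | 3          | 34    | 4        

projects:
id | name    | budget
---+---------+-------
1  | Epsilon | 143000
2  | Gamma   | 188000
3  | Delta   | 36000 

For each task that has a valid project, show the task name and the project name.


INNER JOIN keeps only tasks rows whose project_id matches an id in projects. Walk through each task:
  - task 1 (Plan): project_id=1 -> matches Epsilon
  - task 2 (Implement): project_id=1 -> matches Epsilon
  - task 3 (Refactor): project_id=1 -> matches Epsilon
  - task 4 (Audit): project_id=NULL, no match -> dropped
  - task 5 (Design): project_id=2 -> matches Gamma
  - task 6 (Train): project_id=3 -> matches Delta
So 1 of 6 rows is dropped.

SQL:
SELECT a.name, b.name AS project
FROM tasks a
INNER JOIN projects b ON a.project_id = b.id

Result:
name      | project
----------+--------
Plan      | Epsilon
Implement | Epsilon
Refactor  | Epsilon
Design    | Gamma  
Train     | Delta  


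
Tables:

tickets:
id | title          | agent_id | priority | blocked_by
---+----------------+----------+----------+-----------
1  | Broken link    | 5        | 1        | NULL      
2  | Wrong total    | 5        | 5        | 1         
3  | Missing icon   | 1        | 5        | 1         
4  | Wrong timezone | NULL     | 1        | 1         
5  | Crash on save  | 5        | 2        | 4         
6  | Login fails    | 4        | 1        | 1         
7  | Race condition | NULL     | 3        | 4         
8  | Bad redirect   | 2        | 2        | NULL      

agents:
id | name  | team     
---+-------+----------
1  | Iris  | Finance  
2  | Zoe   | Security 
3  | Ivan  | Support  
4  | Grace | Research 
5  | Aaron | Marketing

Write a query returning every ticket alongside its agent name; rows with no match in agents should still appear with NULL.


LEFT JOIN keeps every row from tickets (the left table); where agent_id has no match in agents, the agent columns become NULL. Walk through each ticket:
  - ticket 1 (Broken link): agent_id=5 -> matches Aaron
  - ticket 2 (Wrong total): agent_id=5 -> matches Aaron
  - ticket 3 (Missing icon): agent_id=1 -> matches Iris
  - ticket 4 (Wrong timezone): agent_id=NULL, no match -> kept with NULL
  - ticket 5 (Crash on save): agent_id=5 -> matches Aaron
  - ticket 6 (Login fails): agent_id=4 -> matches Grace
  - ticket 7 (Race condition): agent_id=NULL, no match -> kept with NULL
  - ticket 8 (Bad redirect): agent_id=2 -> matches Zoe
All 8 rows appear; 2 have NULL agent.

SQL:
SELECT a.title, b.name AS agent
FROM tickets a
LEFT JOIN agents b ON a.agent_id = b.id

Result:
title          | agent
---------------+------
Broken link    | Aaron
Wrong total    | Aaron
Missing icon   | Iris 
Wrong timezone | NULL 
Crash on save  | Aaron
Login fails    | Grace
Race condition | NULL 
Bad redirect   | Zoe  


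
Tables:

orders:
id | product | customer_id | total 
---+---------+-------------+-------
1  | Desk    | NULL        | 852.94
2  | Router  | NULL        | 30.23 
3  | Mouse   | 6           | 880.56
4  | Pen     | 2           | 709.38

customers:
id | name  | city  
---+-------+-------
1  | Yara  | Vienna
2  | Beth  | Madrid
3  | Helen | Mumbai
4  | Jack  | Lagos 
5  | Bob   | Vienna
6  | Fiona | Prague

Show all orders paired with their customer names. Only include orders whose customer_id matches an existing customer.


INNER JOIN keeps only orders rows whose customer_id matches an id in customers. Walk through each order:
  - order 1 (Desk): customer_id=NULL, no match -> dropped
  - order 2 (Router): customer_id=NULL, no match -> dropped
  - order 3 (Mouse): customer_id=6 -> matches Fiona
  - order 4 (Pen): customer_id=2 -> matches Beth
So 2 of 4 rows are dropped.

SQL:
SELECT a.product, b.name AS customer
FROM orders a
INNER JOIN customers b ON a.customer_id = b.id

Result:
product | customer
--------+---------
Mouse   | Fiona   
Pen     | Beth    


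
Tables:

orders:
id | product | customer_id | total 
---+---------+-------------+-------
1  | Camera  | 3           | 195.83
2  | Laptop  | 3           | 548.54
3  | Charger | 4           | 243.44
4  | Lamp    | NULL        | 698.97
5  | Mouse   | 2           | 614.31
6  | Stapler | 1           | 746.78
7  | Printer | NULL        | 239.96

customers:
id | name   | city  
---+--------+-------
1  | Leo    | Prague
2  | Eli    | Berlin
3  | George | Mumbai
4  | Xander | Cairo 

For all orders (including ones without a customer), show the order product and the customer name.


LEFT JOIN keeps every row from orders (the left table); where customer_id has no match in customers, the customer columns become NULL. Walk through each order:
  - order 1 (Camera): customer_id=3 -> matches George
  - order 2 (Laptop): customer_id=3 -> matches George
  - order 3 (Charger): customer_id=4 -> matches Xander
  - order 4 (Lamp): customer_id=NULL, no match -> kept with NULL
  - order 5 (Mouse): customer_id=2 -> matches Eli
  - order 6 (Stapler): customer_id=1 -> matches Leo
  - order 7 (Printer): customer_id=NULL, no match -> kept with NULL
All 7 rows appear; 2 have NULL customer.

SQL:
SELECT a.product, b.name AS customer
FROM orders a
LEFT JOIN customers b ON a.customer_id = b.id

Result:
product | customer
--------+---------
Camera  | George  
Laptop  | George  
Charger | Xander  
Lamp    | NULL    
Mouse   | Eli     
Stapler | Leo     
Printer | NULL    


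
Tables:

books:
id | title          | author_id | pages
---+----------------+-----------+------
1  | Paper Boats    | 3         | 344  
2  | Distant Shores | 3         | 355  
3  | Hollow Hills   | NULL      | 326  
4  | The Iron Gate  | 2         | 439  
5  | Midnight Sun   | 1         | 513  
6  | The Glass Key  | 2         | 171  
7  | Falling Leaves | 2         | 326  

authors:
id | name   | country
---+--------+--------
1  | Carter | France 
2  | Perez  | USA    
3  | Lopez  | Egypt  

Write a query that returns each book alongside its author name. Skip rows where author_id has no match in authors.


INNER JOIN keeps only books rows whose author_id matches an id in authors. Walk through each book:
  - book 1 (Paper Boats): author_id=3 -> matches Lopez
  - book 2 (Distant Shores): author_id=3 -> matches Lopez
  - book 3 (Hollow Hills): author_id=NULL, no match -> dropped
  - book 4 (The Iron Gate): author_id=2 -> matches Perez
  - book 5 (Midnight Sun): author_id=1 -> matches Carter
  - book 6 (The Glass Key): author_id=2 -> matches Perez
  - book 7 (Falling Leaves): author_id=2 -> matches Perez
So 1 of 7 rows is dropped.

SQL:
SELECT a.title, b.name AS author
FROM books a
INNER JOIN authors b ON a.author_id = b.id

Result:
title          | author
---------------+-------
Paper Boats    | Lopez 
Distant Shores | Lopez 
The Iron Gate  | Perez 
Midnight Sun   | Carter
The Glass Key  | Perez 
Falling Leaves | Perez 


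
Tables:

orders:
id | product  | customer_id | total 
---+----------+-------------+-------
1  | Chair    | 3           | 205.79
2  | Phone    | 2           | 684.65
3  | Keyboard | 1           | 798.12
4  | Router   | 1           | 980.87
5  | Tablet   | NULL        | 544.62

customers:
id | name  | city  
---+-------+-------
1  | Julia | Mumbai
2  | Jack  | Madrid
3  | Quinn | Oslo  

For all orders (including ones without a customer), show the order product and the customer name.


LEFT JOIN keeps every row from orders (the left table); where customer_id has no match in customers, the customer columns become NULL. Walk through each order:
  - order 1 (Chair): customer_id=3 -> matches Quinn
  - order 2 (Phone): customer_id=2 -> matches Jack
  - order 3 (Keyboard): customer_id=1 -> matches Julia
  - order 4 (Router): customer_id=1 -> matches Julia
  - order 5 (Tablet): customer_id=NULL, no match -> kept with NULL
All 5 rows appear; 1 has NULL customer.

SQL:
SELECT a.product, b.name AS customer
FROM orders a
LEFT JOIN customers b ON a.customer_id = b.id

Result:
product  | customer
---------+---------
Chair    | Quinn   
Phone    | Jack    
Keyboard | Julia   
Router   | Julia   
Tablet   | NULL    


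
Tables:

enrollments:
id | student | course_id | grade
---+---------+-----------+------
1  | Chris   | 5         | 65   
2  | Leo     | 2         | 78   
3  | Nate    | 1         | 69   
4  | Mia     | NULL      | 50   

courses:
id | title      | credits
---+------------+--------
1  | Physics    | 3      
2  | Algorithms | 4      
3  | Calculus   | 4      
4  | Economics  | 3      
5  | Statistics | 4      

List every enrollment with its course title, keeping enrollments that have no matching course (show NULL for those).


LEFT JOIN keeps every row from enrollments (the left table); where course_id has no match in courses, the course columns become NULL. Walk through each enrollment:
  - enrollment 1 (Chris): course_id=5 -> matches Statistics
  - enrollment 2 (Leo): course_id=2 -> matches Algorithms
  - enrollment 3 (Nate): course_id=1 -> matches Physics
  - enrollment 4 (Mia): course_id=NULL, no match -> kept with NULL
All 4 rows appear; 1 has NULL course.

SQL:
SELECT a.student, b.title AS course
FROM enrollments a
LEFT JOIN courses b ON a.course_id = b.id

Result:
student | course    
--------+-----------
Chris   | Statistics
Leo     | Algorithms
Nate    | Physics   
Mia     | NULL      


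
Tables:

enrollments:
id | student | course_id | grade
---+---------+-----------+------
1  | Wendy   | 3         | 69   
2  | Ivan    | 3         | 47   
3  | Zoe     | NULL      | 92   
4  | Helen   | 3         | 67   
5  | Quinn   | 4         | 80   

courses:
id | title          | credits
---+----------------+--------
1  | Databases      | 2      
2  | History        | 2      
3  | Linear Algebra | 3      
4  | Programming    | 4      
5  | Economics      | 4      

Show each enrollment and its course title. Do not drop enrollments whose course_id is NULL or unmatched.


LEFT JOIN keeps every row from enrollments (the left table); where course_id has no match in courses, the course columns become NULL. Walk through each enrollment:
  - enrollment 1 (Wendy): course_id=3 -> matches Linear Algebra
  - enrollment 2 (Ivan): course_id=3 -> matches Linear Algebra
  - enrollment 3 (Zoe): course_id=NULL, no match -> kept with NULL
  - enrollment 4 (Helen): course_id=3 -> matches Linear Algebra
  - enrollment 5 (Quinn): course_id=4 -> matches Programming
All 5 rows appear; 1 has NULL course.

SQL:
SELECT a.student, b.title AS course
FROM enrollments a
LEFT JOIN courses b ON a.course_id = b.id

Result:
student | course        
--------+---------------
Wendy   | Linear Algebra
Ivan    | Linear Algebra
Zoe     | NULL          
Helen   | Linear Algebra
Quinn   | Programming   


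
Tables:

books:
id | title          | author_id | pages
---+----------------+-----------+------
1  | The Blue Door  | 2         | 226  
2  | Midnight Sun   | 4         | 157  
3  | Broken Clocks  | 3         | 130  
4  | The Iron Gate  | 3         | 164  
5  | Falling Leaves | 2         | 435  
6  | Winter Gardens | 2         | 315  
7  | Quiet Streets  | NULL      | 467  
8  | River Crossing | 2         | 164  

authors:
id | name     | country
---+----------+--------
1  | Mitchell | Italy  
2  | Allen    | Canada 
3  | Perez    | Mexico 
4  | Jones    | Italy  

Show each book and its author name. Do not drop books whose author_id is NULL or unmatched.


LEFT JOIN keeps every row from books (the left table); where author_id has no match in authors, the author columns become NULL. Walk through each book:
  - book 1 (The Blue Door): author_id=2 -> matches Allen
  - book 2 (Midnight Sun): author_id=4 -> matches Jones
  - book 3 (Broken Clocks): author_id=3 -> matches Perez
  - book 4 (The Iron Gate): author_id=3 -> matches Perez
  - book 5 (Falling Leaves): author_id=2 -> matches Allen
  - book 6 (Winter Gardens): author_id=2 -> matches Allen
  - book 7 (Quiet Streets): author_id=NULL, no match -> kept with NULL
  - book 8 (River Crossing): author_id=2 -> matches Allen
All 8 rows appear; 1 has NULL author.

SQL:
SELECT a.title, b.name AS author
FROM books a
LEFT JOIN authors b ON a.author_id = b.id

Result:
title          | author
---------------+-------
The Blue Door  | Allen 
Midnight Sun   | Jones 
Broken Clocks  | Perez 
The Iron Gate  | Perez 
Falling Leaves | Allen 
Winter Gardens | Allen 
Quiet Streets  | NULL  
River Crossing | Allen 


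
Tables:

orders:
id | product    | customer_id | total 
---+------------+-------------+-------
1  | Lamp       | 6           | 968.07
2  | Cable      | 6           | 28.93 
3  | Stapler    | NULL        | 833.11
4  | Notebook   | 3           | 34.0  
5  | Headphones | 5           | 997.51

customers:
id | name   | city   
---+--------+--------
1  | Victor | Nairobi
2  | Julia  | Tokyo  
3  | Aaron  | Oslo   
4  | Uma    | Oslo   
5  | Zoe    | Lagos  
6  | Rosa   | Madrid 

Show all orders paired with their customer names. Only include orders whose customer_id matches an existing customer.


INNER JOIN keeps only orders rows whose customer_id matches an id in customers. Walk through each order:
  - order 1 (Lamp): customer_id=6 -> matches Rosa
  - order 2 (Cable): customer_id=6 -> matches Rosa
  - order 3 (Stapler): customer_id=NULL, no match -> dropped
  - order 4 (Notebook): customer_id=3 -> matches Aaron
  - order 5 (Headphones): customer_id=5 -> matches Zoe
So 1 of 5 rows is dropped.

SQL:
SELECT a.product, b.name AS customer
FROM orders a
INNER JOIN customers b ON a.customer_id = b.id

Result:
product    | customer
-----------+---------
Lamp       | Rosa    
Cable      | Rosa    
Notebook   | Aaron   
Headphones | Zoe     


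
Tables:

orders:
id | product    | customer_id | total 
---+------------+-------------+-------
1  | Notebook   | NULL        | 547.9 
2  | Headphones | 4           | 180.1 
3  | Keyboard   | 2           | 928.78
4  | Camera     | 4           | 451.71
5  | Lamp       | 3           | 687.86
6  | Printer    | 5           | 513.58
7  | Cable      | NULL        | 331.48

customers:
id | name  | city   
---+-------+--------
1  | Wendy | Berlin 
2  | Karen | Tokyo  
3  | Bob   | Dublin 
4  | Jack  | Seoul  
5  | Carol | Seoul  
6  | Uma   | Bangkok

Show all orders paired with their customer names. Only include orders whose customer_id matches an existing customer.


INNER JOIN keeps only orders rows whose customer_id matches an id in customers. Walk through each order:
  - order 1 (Notebook): customer_id=NULL, no match -> dropped
  - order 2 (Headphones): customer_id=4 -> matches Jack
  - order 3 (Keyboard): customer_id=2 -> matches Karen
  - order 4 (Camera): customer_id=4 -> matches Jack
  - order 5 (Lamp): customer_id=3 -> matches Bob
  - order 6 (Printer): customer_id=5 -> matches Carol
  - order 7 (Cable): customer_id=NULL, no match -> dropped
So 2 of 7 rows are dropped.

SQL:
SELECT a.product, b.name AS customer
FROM orders a
INNER JOIN customers b ON a.customer_id = b.id

Result:
product    | customer
-----------+---------
Headphones | Jack    
Keyboard   | Karen   
Camera     | Jack    
Lamp       | Bob     
Printer    | Carol   


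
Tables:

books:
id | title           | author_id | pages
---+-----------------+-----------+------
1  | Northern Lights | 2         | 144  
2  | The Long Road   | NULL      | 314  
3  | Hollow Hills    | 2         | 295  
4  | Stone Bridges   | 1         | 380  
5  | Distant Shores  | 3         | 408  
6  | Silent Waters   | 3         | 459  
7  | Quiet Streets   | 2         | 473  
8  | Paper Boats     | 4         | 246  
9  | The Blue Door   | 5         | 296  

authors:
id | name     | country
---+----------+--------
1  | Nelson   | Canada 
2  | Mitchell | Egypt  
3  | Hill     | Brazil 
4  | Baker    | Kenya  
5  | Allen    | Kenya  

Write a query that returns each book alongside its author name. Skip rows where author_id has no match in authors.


INNER JOIN keeps only books rows whose author_id matches an id in authors. Walk through each book:
  - book 1 (Northern Lights): author_id=2 -> matches Mitchell
  - book 2 (The Long Road): author_id=NULL, no match -> dropped
  - book 3 (Hollow Hills): author_id=2 -> matches Mitchell
  - book 4 (Stone Bridges): author_id=1 -> matches Nelson
  - book 5 (Distant Shores): author_id=3 -> matches Hill
  - book 6 (Silent Waters): author_id=3 -> matches Hill
  - book 7 (Quiet Streets): author_id=2 -> matches Mitchell
  - book 8 (Paper Boats): author_id=4 -> matches Baker
  - book 9 (The Blue Door): author_id=5 -> matches Allen
So 1 of 9 rows is dropped.

SQL:
SELECT a.title, b.name AS author
FROM books a
INNER JOIN authors b ON a.author_id = b.id

Result:
title           | author  
----------------+---------
Northern Lights | Mitchell
Hollow Hills    | Mitchell
Stone Bridges   | Nelson  
Distant Shores  | Hill    
Silent Waters   | Hill    
Quiet Streets   | Mitchell
Paper Boats     | Baker   
The Blue Door   | Allen   


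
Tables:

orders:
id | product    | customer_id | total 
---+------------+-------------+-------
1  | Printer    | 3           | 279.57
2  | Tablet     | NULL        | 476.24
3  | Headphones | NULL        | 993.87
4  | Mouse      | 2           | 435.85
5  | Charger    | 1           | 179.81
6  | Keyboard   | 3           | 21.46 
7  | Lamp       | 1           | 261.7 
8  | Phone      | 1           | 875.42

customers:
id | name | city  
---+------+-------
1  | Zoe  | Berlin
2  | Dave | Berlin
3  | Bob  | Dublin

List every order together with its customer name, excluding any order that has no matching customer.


INNER JOIN keeps only orders rows whose customer_id matches an id in customers. Walk through each order:
  - order 1 (Printer): customer_id=3 -> matches Bob
  - order 2 (Tablet): customer_id=NULL, no match -> dropped
  - order 3 (Headphones): customer_id=NULL, no match -> dropped
  - order 4 (Mouse): customer_id=2 -> matches Dave
  - order 5 (Charger): customer_id=1 -> matches Zoe
  - order 6 (Keyboard): customer_id=3 -> matches Bob
  - order 7 (Lamp): customer_id=1 -> matches Zoe
  - order 8 (Phone): customer_id=1 -> matches Zoe
So 2 of 8 rows are dropped.

SQL:
SELECT a.product, b.name AS customer
FROM orders a
INNER JOIN customers b ON a.customer_id = b.id

Result:
product  | customer
---------+---------
Printer  | Bob     
Mouse    | Dave    
Charger  | Zoe     
Keyboard | Bob     
Lamp     | Zoe     
Phone    | Zoe     


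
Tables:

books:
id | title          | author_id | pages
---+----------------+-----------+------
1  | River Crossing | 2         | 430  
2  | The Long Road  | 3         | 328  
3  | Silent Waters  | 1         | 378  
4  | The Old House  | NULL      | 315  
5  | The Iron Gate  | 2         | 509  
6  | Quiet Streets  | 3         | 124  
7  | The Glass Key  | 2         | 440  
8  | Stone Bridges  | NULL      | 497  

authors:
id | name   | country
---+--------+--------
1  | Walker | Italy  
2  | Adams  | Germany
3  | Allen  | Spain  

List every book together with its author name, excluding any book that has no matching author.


INNER JOIN keeps only books rows whose author_id matches an id in authors. Walk through each book:
  - book 1 (River Crossing): author_id=2 -> matches Adams
  - book 2 (The Long Road): author_id=3 -> matches Allen
  - book 3 (Silent Waters): author_id=1 -> matches Walker
  - book 4 (The Old House): author_id=NULL, no match -> dropped
  - book 5 (The Iron Gate): author_id=2 -> matches Adams
  - book 6 (Quiet Streets): author_id=3 -> matches Allen
  - book 7 (The Glass Key): author_id=2 -> matches Adams
  - book 8 (Stone Bridges): author_id=NULL, no match -> dropped
So 2 of 8 rows are dropped.

SQL:
SELECT a.title, b.name AS author
FROM books a
INNER JOIN authors b ON a.author_id = b.id

Result:
title          | author
---------------+-------
River Crossing | Adams 
The Long Road  | Allen 
Silent Waters  | Walker
The Iron Gate  | Adams 
Quiet Streets  | Allen 
The Glass Key  | Adams 


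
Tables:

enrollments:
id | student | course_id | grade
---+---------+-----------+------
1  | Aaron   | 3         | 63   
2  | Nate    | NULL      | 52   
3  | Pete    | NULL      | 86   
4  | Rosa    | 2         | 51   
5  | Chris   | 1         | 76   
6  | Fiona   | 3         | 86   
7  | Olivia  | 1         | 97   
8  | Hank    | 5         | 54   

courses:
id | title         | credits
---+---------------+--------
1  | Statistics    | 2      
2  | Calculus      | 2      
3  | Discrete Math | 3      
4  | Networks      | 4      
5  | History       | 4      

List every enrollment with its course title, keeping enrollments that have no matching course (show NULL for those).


LEFT JOIN keeps every row from enrollments (the left table); where course_id has no match in courses, the course columns become NULL. Walk through each enrollment:
  - enrollment 1 (Aaron): course_id=3 -> matches Discrete Math
  - enrollment 2 (Nate): course_id=NULL, no match -> kept with NULL
  - enrollment 3 (Pete): course_id=NULL, no match -> kept with NULL
  - enrollment 4 (Rosa): course_id=2 -> matches Calculus
  - enrollment 5 (Chris): course_id=1 -> matches Statistics
  - enrollment 6 (Fiona): course_id=3 -> matches Discrete Math
  - enrollment 7 (Olivia): course_id=1 -> matches Statistics
  - enrollment 8 (Hank): course_id=5 -> matches History
All 8 rows appear; 2 have NULL course.

SQL:
SELECT a.student, b.title AS course
FROM enrollments a
LEFT JOIN courses b ON a.course_id = b.id

Result:
student | course       
--------+--------------
Aaron   | Discrete Math
Nate    | NULL         
Pete    | NULL         
Rosa    | Calculus     
Chris   | Statistics   
Fiona   | Discrete Math
Olivia  | Statistics   
Hank    | History      


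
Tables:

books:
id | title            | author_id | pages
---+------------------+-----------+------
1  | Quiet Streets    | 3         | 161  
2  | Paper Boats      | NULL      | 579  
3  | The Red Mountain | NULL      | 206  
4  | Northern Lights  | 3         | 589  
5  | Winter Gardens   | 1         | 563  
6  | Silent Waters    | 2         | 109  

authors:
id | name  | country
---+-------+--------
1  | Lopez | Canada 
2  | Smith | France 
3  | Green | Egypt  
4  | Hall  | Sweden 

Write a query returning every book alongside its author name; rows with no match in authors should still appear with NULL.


LEFT JOIN keeps every row from books (the left table); where author_id has no match in authors, the author columns become NULL. Walk through each book:
  - book 1 (Quiet Streets): author_id=3 -> matches Green
  - book 2 (Paper Boats): author_id=NULL, no match -> kept with NULL
  - book 3 (The Red Mountain): author_id=NULL, no match -> kept with NULL
  - book 4 (Northern Lights): author_id=3 -> matches Green
  - book 5 (Winter Gardens): author_id=1 -> matches Lopez
  - book 6 (Silent Waters): author_id=2 -> matches Smith
All 6 rows appear; 2 have NULL author.

SQL:
SELECT a.title, b.name AS author
FROM books a
LEFT JOIN authors b ON a.author_id = b.id

Result:
title            | author
-----------------+-------
Quiet Streets    | Green 
Paper Boats      | NULL  
The Red Mountain | NULL  
Northern Lights  | Green 
Winter Gardens   | Lopez 
Silent Waters    | Smith 


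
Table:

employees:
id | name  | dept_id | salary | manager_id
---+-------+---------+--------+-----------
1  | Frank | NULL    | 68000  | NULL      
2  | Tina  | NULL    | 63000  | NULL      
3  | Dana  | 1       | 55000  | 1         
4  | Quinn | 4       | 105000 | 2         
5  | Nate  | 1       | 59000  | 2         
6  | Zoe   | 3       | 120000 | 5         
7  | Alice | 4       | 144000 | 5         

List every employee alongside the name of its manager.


This is a self-join: employees is joined to a second copy of itself, matching each row's manager_id to another row's id. Use LEFT JOIN so rows with manager_id=NULL are kept.
  - employee 1 (Frank): manager_id=NULL -> NULL
  - employee 2 (Tina): manager_id=NULL -> NULL
  - employee 3 (Dana): manager_id=1 -> Frank
  - employee 4 (Quinn): manager_id=2 -> Tina
  - employee 5 (Nate): manager_id=2 -> Tina
  - employee 6 (Zoe): manager_id=5 -> Nate
  - employee 7 (Alice): manager_id=5 -> Nate

SQL:
SELECT a.name AS item, b.name AS manager
FROM employees a
LEFT JOIN employees b ON a.manager_id = b.id

Result:
item  | manager
------+--------
Frank | NULL   
Tina  | NULL   
Dana  | Frank  
Quinn | Tina   
Nate  | Tina   
Zoe   | Nate   
Alice | Nate   


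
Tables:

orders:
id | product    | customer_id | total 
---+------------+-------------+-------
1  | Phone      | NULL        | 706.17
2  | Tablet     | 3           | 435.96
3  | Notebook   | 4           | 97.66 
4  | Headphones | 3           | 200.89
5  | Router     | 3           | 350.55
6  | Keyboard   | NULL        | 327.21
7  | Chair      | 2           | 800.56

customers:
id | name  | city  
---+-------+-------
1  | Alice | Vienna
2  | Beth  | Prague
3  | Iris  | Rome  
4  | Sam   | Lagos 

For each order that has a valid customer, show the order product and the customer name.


INNER JOIN keeps only orders rows whose customer_id matches an id in customers. Walk through each order:
  - order 1 (Phone): customer_id=NULL, no match -> dropped
  - order 2 (Tablet): customer_id=3 -> matches Iris
  - order 3 (Notebook): customer_id=4 -> matches Sam
  - order 4 (Headphones): customer_id=3 -> matches Iris
  - order 5 (Router): customer_id=3 -> matches Iris
  - order 6 (Keyboard): customer_id=NULL, no match -> dropped
  - order 7 (Chair): customer_id=2 -> matches Beth
So 2 of 7 rows are dropped.

SQL:
SELECT a.product, b.name AS customer
FROM orders a
INNER JOIN customers b ON a.customer_id = b.id

Result:
product    | customer
-----------+---------
Tablet     | Iris    
Notebook   | Sam     
Headphones | Iris    
Router     | Iris    
Chair      | Beth    


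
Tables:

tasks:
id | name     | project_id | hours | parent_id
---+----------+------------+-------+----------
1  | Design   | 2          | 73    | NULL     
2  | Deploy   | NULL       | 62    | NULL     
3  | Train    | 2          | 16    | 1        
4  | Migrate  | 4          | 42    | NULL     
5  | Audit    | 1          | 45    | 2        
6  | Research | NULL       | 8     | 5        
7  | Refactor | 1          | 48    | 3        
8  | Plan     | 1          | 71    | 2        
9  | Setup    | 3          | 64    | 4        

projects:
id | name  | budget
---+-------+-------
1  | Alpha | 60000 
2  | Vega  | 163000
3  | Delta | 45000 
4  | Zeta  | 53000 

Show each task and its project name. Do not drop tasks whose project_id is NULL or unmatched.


LEFT JOIN keeps every row from tasks (the left table); where project_id has no match in projects, the project columns become NULL. Walk through each task:
  - task 1 (Design): project_id=2 -> matches Vega
  - task 2 (Deploy): project_id=NULL, no match -> kept with NULL
  - task 3 (Train): project_id=2 -> matches Vega
  - task 4 (Migrate): project_id=4 -> matches Zeta
  - task 5 (Audit): project_id=1 -> matches Alpha
  - task 6 (Research): project_id=NULL, no match -> kept with NULL
  - task 7 (Refactor): project_id=1 -> matches Alpha
  - task 8 (Plan): project_id=1 -> matches Alpha
  - task 9 (Setup): project_id=3 -> matches Delta
All 9 rows appear; 2 have NULL project.

SQL:
SELECT a.name, b.name AS project
FROM tasks a
LEFT JOIN projects b ON a.project_id = b.id

Result:
name     | project
---------+--------
Design   | Vega   
Deploy   | NULL   
Train    | Vega   
Migrate  | Zeta   
Audit    | Alpha  
Research | NULL   
Refactor | Alpha  
Plan     | Alpha  
Setup    | Delta  


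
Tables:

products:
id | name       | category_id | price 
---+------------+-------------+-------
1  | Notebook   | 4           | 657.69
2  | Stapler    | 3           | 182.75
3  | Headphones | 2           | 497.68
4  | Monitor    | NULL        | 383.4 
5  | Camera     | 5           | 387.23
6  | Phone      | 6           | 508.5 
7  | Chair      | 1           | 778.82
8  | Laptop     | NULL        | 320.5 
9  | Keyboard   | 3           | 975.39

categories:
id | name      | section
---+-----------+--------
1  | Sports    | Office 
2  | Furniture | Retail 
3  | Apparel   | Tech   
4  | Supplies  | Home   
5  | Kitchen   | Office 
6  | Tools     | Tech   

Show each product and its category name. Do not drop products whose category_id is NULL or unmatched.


LEFT JOIN keeps every row from products (the left table); where category_id has no match in categories, the category columns become NULL. Walk through each product:
  - product 1 (Notebook): category_id=4 -> matches Supplies
  - product 2 (Stapler): category_id=3 -> matches Apparel
  - product 3 (Headphones): category_id=2 -> matches Furniture
  - product 4 (Monitor): category_id=NULL, no match -> kept with NULL
  - product 5 (Camera): category_id=5 -> matches Kitchen
  - product 6 (Phone): category_id=6 -> matches Tools
  - product 7 (Chair): category_id=1 -> matches Sports
  - product 8 (Laptop): category_id=NULL, no match -> kept with NULL
  - product 9 (Keyboard): category_id=3 -> matches Apparel
All 9 rows appear; 2 have NULL category.

SQL:
SELECT a.name, b.name AS category
FROM products a
LEFT JOIN categories b ON a.category_id = b.id

Result:
name       | category 
-----------+----------
Notebook   | Supplies 
Stapler    | Apparel  
Headphones | Furniture
Monitor    | NULL     
Camera     | Kitchen  
Phone      | Tools    
Chair      | Sports   
Laptop     | NULL     
Keyboard   | Apparel  


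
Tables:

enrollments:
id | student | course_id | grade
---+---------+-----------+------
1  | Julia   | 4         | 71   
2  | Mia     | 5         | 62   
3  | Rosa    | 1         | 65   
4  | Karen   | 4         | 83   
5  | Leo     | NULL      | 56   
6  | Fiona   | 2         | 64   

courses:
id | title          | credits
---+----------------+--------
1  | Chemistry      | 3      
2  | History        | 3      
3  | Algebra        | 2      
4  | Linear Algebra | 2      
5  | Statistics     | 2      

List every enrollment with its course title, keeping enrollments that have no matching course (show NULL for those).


LEFT JOIN keeps every row from enrollments (the left table); where course_id has no match in courses, the course columns become NULL. Walk through each enrollment:
  - enrollment 1 (Julia): course_id=4 -> matches Linear Algebra
  - enrollment 2 (Mia): course_id=5 -> matches Statistics
  - enrollment 3 (Rosa): course_id=1 -> matches Chemistry
  - enrollment 4 (Karen): course_id=4 -> matches Linear Algebra
  - enrollment 5 (Leo): course_id=NULL, no match -> kept with NULL
  - enrollment 6 (Fiona): course_id=2 -> matches History
All 6 rows appear; 1 has NULL course.

SQL:
SELECT a.student, b.title AS course
FROM enrollments a
LEFT JOIN courses b ON a.course_id = b.id

Result:
student | course        
--------+---------------
Julia   | Linear Algebra
Mia     | Statistics    
Rosa    | Chemistry     
Karen   | Linear Algebra
Leo     | NULL          
Fiona   | History       


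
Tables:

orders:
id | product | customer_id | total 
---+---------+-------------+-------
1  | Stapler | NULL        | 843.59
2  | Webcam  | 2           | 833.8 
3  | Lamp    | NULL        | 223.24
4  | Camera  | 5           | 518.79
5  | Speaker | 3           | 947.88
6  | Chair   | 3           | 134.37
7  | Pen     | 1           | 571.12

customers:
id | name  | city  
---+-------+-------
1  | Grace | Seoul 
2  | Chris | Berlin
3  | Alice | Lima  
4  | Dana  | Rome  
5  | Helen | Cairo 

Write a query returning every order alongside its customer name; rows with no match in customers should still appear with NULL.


LEFT JOIN keeps every row from orders (the left table); where customer_id has no match in customers, the customer columns become NULL. Walk through each order:
  - order 1 (Stapler): customer_id=NULL, no match -> kept with NULL
  - order 2 (Webcam): customer_id=2 -> matches Chris
  - order 3 (Lamp): customer_id=NULL, no match -> kept with NULL
  - order 4 (Camera): customer_id=5 -> matches Helen
  - order 5 (Speaker): customer_id=3 -> matches Alice
  - order 6 (Chair): customer_id=3 -> matches Alice
  - order 7 (Pen): customer_id=1 -> matches Grace
All 7 rows appear; 2 have NULL customer.

SQL:
SELECT a.product, b.name AS customer
FROM orders a
LEFT JOIN customers b ON a.customer_id = b.id

Result:
product | customer
--------+---------
Stapler | NULL    
Webcam  | Chris   
Lamp    | NULL    
Camera  | Helen   
Speaker | Alice   
Chair   | Alice   
Pen     | Grace   


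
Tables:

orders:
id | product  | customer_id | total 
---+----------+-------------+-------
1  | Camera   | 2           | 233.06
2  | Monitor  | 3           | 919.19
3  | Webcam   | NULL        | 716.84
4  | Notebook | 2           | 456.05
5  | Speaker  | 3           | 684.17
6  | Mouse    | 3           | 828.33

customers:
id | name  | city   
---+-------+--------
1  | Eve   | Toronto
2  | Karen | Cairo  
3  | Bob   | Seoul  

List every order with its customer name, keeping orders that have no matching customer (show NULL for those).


LEFT JOIN keeps every row from orders (the left table); where customer_id has no match in customers, the customer columns become NULL. Walk through each order:
  - order 1 (Camera): customer_id=2 -> matches Karen
  - order 2 (Monitor): customer_id=3 -> matches Bob
  - order 3 (Webcam): customer_id=NULL, no match -> kept with NULL
  - order 4 (Notebook): customer_id=2 -> matches Karen
  - order 5 (Speaker): customer_id=3 -> matches Bob
  - order 6 (Mouse): customer_id=3 -> matches Bob
All 6 rows appear; 1 has NULL customer.

SQL:
SELECT a.product, b.name AS customer
FROM orders a
LEFT JOIN customers b ON a.customer_id = b.id

Result:
product  | customer
---------+---------
Camera   | Karen   
Monitor  | Bob     
Webcam   | NULL    
Notebook | Karen   
Speaker  | Bob     
Mouse    | Bob     


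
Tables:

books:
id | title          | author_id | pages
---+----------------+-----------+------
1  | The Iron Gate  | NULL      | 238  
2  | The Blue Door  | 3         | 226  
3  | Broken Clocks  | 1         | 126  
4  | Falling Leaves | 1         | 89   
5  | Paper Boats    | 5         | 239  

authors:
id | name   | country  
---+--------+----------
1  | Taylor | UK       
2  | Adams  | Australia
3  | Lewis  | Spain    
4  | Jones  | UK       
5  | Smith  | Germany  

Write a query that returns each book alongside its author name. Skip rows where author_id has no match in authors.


INNER JOIN keeps only books rows whose author_id matches an id in authors. Walk through each book:
  - book 1 (The Iron Gate): author_id=NULL, no match -> dropped
  - book 2 (The Blue Door): author_id=3 -> matches Lewis
  - book 3 (Broken Clocks): author_id=1 -> matches Taylor
  - book 4 (Falling Leaves): author_id=1 -> matches Taylor
  - book 5 (Paper Boats): author_id=5 -> matches Smith
So 1 of 5 rows is dropped.

SQL:
SELECT a.title, b.name AS author
FROM books a
INNER JOIN authors b ON a.author_id = b.id

Result:
title          | author
---------------+-------
The Blue Door  | Lewis 
Broken Clocks  | Taylor
Falling Leaves | Taylor
Paper Boats    | Smith 


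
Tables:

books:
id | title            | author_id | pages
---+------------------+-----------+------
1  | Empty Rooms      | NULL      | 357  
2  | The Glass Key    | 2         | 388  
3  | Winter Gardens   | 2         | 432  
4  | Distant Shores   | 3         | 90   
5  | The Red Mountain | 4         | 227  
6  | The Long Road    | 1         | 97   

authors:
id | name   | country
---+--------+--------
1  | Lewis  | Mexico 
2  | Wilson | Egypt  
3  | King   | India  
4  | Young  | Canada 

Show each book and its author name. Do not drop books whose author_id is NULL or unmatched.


LEFT JOIN keeps every row from books (the left table); where author_id has no match in authors, the author columns become NULL. Walk through each book:
  - book 1 (Empty Rooms): author_id=NULL, no match -> kept with NULL
  - book 2 (The Glass Key): author_id=2 -> matches Wilson
  - book 3 (Winter Gardens): author_id=2 -> matches Wilson
  - book 4 (Distant Shores): author_id=3 -> matches King
  - book 5 (The Red Mountain): author_id=4 -> matches Young
  - book 6 (The Long Road): author_id=1 -> matches Lewis
All 6 rows appear; 1 has NULL author.

SQL:
SELECT a.title, b.name AS author
FROM books a
LEFT JOIN authors b ON a.author_id = b.id

Result:
title            | author
-----------------+-------
Empty Rooms      | NULL  
The Glass Key    | Wilson
Winter Gardens   | Wilson
Distant Shores   | King  
The Red Mountain | Young 
The Long Road    | Lewis 


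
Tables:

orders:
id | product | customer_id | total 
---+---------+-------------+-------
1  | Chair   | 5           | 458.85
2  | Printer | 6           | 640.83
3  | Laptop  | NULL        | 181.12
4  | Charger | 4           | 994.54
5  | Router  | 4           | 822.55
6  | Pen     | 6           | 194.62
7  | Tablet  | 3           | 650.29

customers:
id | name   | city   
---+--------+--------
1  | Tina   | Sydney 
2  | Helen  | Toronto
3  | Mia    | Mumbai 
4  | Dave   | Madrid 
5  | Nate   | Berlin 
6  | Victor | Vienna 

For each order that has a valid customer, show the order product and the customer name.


INNER JOIN keeps only orders rows whose customer_id matches an id in customers. Walk through each order:
  - order 1 (Chair): customer_id=5 -> matches Nate
  - order 2 (Printer): customer_id=6 -> matches Victor
  - order 3 (Laptop): customer_id=NULL, no match -> dropped
  - order 4 (Charger): customer_id=4 -> matches Dave
  - order 5 (Router): customer_id=4 -> matches Dave
  - order 6 (Pen): customer_id=6 -> matches Victor
  - order 7 (Tablet): customer_id=3 -> matches Mia
So 1 of 7 rows is dropped.

SQL:
SELECT a.product, b.name AS customer
FROM orders a
INNER JOIN customers b ON a.customer_id = b.id

Result:
product | customer
--------+---------
Chair   | Nate    
Printer | Victor  
Charger | Dave    
Router  | Dave    
Pen     | Victor  
Tablet  | Mia     


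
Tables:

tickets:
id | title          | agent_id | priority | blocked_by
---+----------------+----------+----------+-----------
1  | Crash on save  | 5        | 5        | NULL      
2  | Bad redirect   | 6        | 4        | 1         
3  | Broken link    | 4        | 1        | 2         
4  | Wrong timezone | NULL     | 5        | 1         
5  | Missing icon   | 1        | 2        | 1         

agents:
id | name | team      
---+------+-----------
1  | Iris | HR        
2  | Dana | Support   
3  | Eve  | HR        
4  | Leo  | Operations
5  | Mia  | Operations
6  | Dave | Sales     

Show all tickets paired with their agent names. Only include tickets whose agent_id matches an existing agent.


INNER JOIN keeps only tickets rows whose agent_id matches an id in agents. Walk through each ticket:
  - ticket 1 (Crash on save): agent_id=5 -> matches Mia
  - ticket 2 (Bad redirect): agent_id=6 -> matches Dave
  - ticket 3 (Broken link): agent_id=4 -> matches Leo
  - ticket 4 (Wrong timezone): agent_id=NULL, no match -> dropped
  - ticket 5 (Missing icon): agent_id=1 -> matches Iris
So 1 of 5 rows is dropped.

SQL:
SELECT a.title, b.name AS agent
FROM tickets a
INNER JOIN agents b ON a.agent_id = b.id

Result:
title         | agent
--------------+------
Crash on save | Mia  
Bad redirect  | Dave 
Broken link   | Leo  
Missing icon  | Iris 
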